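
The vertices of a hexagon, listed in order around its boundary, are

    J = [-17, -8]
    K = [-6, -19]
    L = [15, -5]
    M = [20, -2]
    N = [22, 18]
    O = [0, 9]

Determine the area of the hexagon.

707.5

Cross-terms: 275, 315, 70, 404, 198, 153  ⇒  Σ = 1415
Area = |Σ|/2 = 707.5.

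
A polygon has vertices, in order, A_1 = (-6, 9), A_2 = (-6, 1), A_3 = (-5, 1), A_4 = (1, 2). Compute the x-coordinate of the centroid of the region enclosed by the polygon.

-626/171

Apply the shoelace formula. First the cross-terms c_i = x_i·y_{i+1} − x_{i+1}·y_i:
  48, -1, -11, 21  ⇒  2A = 57, A = 28.5.
Then Σ (x_i + x_{i+1})·c_i = -626, so x̄ = -626 / (6·28.5) = -626/171.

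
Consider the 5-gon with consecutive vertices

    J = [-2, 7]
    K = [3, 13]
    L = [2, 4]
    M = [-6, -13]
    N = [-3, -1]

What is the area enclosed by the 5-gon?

59.5

Apply Gauss's area formula: 2A = Σ (x_i·y_{i+1} − x_{i+1}·y_i), indices taken mod 5.
J→K: (-2)(13) − (3)(7) = -47
K→L: (3)(4) − (2)(13) = -14
L→M: (2)(-13) − (-6)(4) = -2
M→N: (-6)(-1) − (-3)(-13) = -33
N→J: (-3)(7) − (-2)(-1) = -23
Σ = -119
Area = |Σ|/2 = 59.5.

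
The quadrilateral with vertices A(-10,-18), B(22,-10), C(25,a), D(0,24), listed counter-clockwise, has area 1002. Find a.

19

The doubled signed area Σ (x_i y_{i+1} − x_{i+1} y_i) is linear in a.
With a=0 it equals 1586; the coefficient of a is 22 (from the two edges through C).
So 22·a + 1586 = 2·1002 = 2004 ⇒ a = 19.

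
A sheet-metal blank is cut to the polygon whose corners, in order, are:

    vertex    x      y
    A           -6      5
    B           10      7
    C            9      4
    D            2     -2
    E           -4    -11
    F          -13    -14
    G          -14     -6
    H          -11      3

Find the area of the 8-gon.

260.5

Σ = (-92) + (-23) + (-26) + (-30) + (-87) + (-118) + (-108) + (-37) = -521
Area = |Σ|/2 = 260.5.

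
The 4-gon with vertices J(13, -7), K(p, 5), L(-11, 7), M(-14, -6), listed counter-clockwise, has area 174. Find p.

The doubled signed area Σ (x_i y_{i+1} − x_{i+1} y_i) is linear in p.
With p=0 it equals 460; the coefficient of p is 14 (from the two edges through K).
So 14·p + 460 = 2·174 = 348 ⇒ p = -8.

-8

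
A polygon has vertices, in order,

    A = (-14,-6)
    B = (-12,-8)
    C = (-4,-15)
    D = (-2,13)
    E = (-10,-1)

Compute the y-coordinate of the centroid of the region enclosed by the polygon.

-423/142

Apply the shoelace formula. First the cross-terms c_i = x_i·y_{i+1} − x_{i+1}·y_i:
  40, 148, -82, 132, 46  ⇒  2A = 284, A = 142.
Then Σ (y_i + y_{i+1})·c_i = -2538, so ȳ = -2538 / (6·142) = -423/142.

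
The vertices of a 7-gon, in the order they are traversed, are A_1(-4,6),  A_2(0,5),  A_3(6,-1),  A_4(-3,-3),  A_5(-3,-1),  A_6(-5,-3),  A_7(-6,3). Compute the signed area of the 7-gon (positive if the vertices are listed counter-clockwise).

-65

Apply the shoelace (surveyor's) formula: 2A = Σ (x_i·y_{i+1} − x_{i+1}·y_i), indices taken mod 7.
Σ = (-20) + (-30) + (-21) + (-6) + (4) + (-33) + (-24) = -130
Signed area = Σ/2 = -65 (negative ⇒ clockwise traversal).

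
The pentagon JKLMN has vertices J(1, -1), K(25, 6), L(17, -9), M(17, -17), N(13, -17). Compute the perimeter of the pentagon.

|JK| = √((24)² + (7)²) = √625 = 25
|KL| = √((-8)² + (-15)²) = √289 = 17
|LM| = √((0)² + (-8)²) = √64 = 8
|MN| = √((-4)² + (0)²) = √16 = 4
|NJ| = √((-12)² + (16)²) = √400 = 20
Perimeter = 25 + 17 + 8 + 4 + 20 = 74.

74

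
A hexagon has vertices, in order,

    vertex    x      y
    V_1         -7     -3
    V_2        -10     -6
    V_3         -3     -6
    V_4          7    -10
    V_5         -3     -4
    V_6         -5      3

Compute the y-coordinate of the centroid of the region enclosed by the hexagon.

Apply the surveyor's formula. First the cross-terms c_i = x_i·y_{i+1} − x_{i+1}·y_i:
  12, 42, 72, -58, -29, 36  ⇒  2A = 75, A = 37.5.
Then Σ (y_i + y_{i+1})·c_i = -923, so ȳ = -923 / (6·37.5) = -923/225.

-923/225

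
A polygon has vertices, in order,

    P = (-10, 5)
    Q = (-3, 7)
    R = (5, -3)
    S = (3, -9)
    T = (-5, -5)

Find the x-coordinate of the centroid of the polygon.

Apply the shoelace formula. First the cross-terms c_i = x_i·y_{i+1} − x_{i+1}·y_i:
  -55, -26, -36, -60, -75  ⇒  2A = -252, A = -126.
Then Σ (x_i + x_{i+1})·c_i = 1620, so x̄ = 1620 / (6·(-126)) = -15/7.

-15/7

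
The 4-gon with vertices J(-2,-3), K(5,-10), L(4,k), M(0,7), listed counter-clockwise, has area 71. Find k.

Write out the shoelace sum; only the two edges meeting at L involve k:
2·Area = [(5·k − 4·(-10)) + (4·7 − 0·k)] + 49
       = 5·k + 117 = 142
⇒ k = 5.

5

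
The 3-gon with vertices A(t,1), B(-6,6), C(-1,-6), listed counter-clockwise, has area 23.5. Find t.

Write out the shoelace sum; only the two edges meeting at A involve t:
2·Area = [((-1)·1 − t·(-6)) + (t·6 − (-6)·1)] + 42
       = 12·t + 47 = 47
⇒ t = 0.

0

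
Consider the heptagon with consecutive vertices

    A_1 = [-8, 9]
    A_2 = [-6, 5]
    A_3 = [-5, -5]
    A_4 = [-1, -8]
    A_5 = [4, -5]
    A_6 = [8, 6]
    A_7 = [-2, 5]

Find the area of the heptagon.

Apply Gauss's area formula: 2A = Σ (x_i·y_{i+1} − x_{i+1}·y_i), indices taken mod 7.
Σ = (14) + (55) + (35) + (37) + (64) + (52) + (22) = 279
Area = |Σ|/2 = 139.5.

139.5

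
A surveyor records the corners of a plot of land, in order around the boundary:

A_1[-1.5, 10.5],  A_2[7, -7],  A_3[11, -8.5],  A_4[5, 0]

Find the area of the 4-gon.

A_1→A_2: (-1.5)(-7) − (7)(10.5) = -63
A_2→A_3: (7)(-8.5) − (11)(-7) = 17.5
A_3→A_4: (11)(0) − (5)(-8.5) = 42.5
A_4→A_1: (5)(10.5) − (-1.5)(0) = 52.5
Σ = 49.5
Area = |Σ|/2 = 24.75.

24.75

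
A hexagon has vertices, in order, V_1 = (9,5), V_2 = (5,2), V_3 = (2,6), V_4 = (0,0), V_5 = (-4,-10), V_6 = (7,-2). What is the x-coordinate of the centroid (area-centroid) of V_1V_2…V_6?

Apply the shoelace (surveyor's) formula. First the cross-terms c_i = x_i·y_{i+1} − x_{i+1}·y_i:
  -7, 26, 0, 0, 78, 53  ⇒  2A = 150, A = 75.
Then Σ (x_i + x_{i+1})·c_i = 1166, so x̄ = 1166 / (6·75) = 583/225.

583/225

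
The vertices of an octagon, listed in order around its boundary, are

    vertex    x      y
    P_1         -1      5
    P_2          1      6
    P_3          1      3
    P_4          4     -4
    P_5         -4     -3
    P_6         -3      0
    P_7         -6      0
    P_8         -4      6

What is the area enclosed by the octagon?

58.5

P_1→P_2: (-1)(6) − (1)(5) = -11
P_2→P_3: (1)(3) − (1)(6) = -3
P_3→P_4: (1)(-4) − (4)(3) = -16
P_4→P_5: (4)(-3) − (-4)(-4) = -28
P_5→P_6: (-4)(0) − (-3)(-3) = -9
P_6→P_7: (-3)(0) − (-6)(0) = 0
P_7→P_8: (-6)(6) − (-4)(0) = -36
P_8→P_1: (-4)(5) − (-1)(6) = -14
Σ = -117
Area = |Σ|/2 = 58.5.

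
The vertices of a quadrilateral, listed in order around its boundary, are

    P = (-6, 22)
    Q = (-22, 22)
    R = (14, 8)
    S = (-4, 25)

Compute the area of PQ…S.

Cross-terms: 352, -484, 382, 62  ⇒  Σ = 312
Area = |Σ|/2 = 156.

156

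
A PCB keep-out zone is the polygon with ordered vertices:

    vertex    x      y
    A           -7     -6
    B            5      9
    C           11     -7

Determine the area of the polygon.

Apply the surveyor's formula: 2A = Σ (x_i·y_{i+1} − x_{i+1}·y_i), indices taken mod 3.
A→B: (-7)(9) − (5)(-6) = -33
B→C: (5)(-7) − (11)(9) = -134
C→A: (11)(-6) − (-7)(-7) = -115
Σ = -282
Area = |Σ|/2 = 141.

141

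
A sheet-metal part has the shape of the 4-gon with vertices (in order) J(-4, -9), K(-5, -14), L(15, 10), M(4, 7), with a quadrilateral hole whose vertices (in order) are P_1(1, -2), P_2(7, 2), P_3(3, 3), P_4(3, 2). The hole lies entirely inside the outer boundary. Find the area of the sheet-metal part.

104

Outer boundary:
Apply the shoelace (surveyor's) formula: 2A = Σ (x_i·y_{i+1} − x_{i+1}·y_i), indices taken mod 4.
Σ = (11) + (160) + (65) + (-8) = 228
Area = |Σ|/2 = 114.
Hole:
Apply Gauss's area formula: 2A = Σ (x_i·y_{i+1} − x_{i+1}·y_i), indices taken mod 4.
Σ = (16) + (15) + (-3) + (-8) = 20
Area = |Σ|/2 = 10.
Net area = 114 − 10 = 104.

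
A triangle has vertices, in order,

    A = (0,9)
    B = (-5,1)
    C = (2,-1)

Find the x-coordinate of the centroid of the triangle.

Apply the shoelace formula. First the cross-terms c_i = x_i·y_{i+1} − x_{i+1}·y_i:
  45, 3, 18  ⇒  2A = 66, A = 33.
Then Σ (x_i + x_{i+1})·c_i = -198, so x̄ = -198 / (6·33) = -1.

-1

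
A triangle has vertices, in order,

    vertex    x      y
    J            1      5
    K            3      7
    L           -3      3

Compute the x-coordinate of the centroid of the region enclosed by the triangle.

Apply the shoelace (surveyor's) formula. First the cross-terms c_i = x_i·y_{i+1} − x_{i+1}·y_i:
  -8, 30, -18  ⇒  2A = 4, A = 2.
Then Σ (x_i + x_{i+1})·c_i = 4, so x̄ = 4 / (6·2) = 1/3.

1/3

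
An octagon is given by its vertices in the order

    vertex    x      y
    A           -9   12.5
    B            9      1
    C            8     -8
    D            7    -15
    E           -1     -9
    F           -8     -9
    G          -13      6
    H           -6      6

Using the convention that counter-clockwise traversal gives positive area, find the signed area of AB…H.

-317.25

Apply the shoelace formula: 2A = Σ (x_i·y_{i+1} − x_{i+1}·y_i), indices taken mod 8.
A→B: (-9)(1) − (9)(12.5) = -121.5
B→C: (9)(-8) − (8)(1) = -80
C→D: (8)(-15) − (7)(-8) = -64
D→E: (7)(-9) − (-1)(-15) = -78
E→F: (-1)(-9) − (-8)(-9) = -63
F→G: (-8)(6) − (-13)(-9) = -165
G→H: (-13)(6) − (-6)(6) = -42
H→A: (-6)(12.5) − (-9)(6) = -21
Σ = -634.5
Signed area = Σ/2 = -317.25 (negative ⇒ clockwise traversal).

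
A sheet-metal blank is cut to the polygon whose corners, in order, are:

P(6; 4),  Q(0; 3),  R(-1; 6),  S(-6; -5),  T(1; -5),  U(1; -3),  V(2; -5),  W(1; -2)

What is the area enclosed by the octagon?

58.5

Apply the surveyor's formula: 2A = Σ (x_i·y_{i+1} − x_{i+1}·y_i), indices taken mod 8.
Σ = (18) + (3) + (41) + (35) + (2) + (1) + (1) + (16) = 117
Area = |Σ|/2 = 58.5.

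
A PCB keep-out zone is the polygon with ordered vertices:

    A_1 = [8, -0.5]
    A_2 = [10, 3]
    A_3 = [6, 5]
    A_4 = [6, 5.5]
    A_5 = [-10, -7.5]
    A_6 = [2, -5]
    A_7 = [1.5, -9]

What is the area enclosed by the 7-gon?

Apply Gauss's area formula: 2A = Σ (x_i·y_{i+1} − x_{i+1}·y_i), indices taken mod 7.
Cross-terms: 29, 32, 3, 10, 65, -10.5, 71.25  ⇒  Σ = 199.75
Area = |Σ|/2 = 99.875.

99.875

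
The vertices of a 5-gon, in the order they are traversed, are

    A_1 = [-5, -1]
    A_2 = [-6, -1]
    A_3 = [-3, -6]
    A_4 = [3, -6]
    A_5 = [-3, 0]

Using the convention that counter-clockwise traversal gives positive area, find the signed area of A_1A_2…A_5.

Apply Gauss's area formula: 2A = Σ (x_i·y_{i+1} − x_{i+1}·y_i), indices taken mod 5.
Σ = (-1) + (33) + (36) + (-18) + (3) = 53
Signed area = Σ/2 = 26.5 (positive ⇒ counter-clockwise traversal).

26.5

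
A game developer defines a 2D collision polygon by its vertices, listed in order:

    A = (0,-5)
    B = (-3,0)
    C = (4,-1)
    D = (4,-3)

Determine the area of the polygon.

Σ = (-15) + (3) + (-8) + (-20) = -40
Area = |Σ|/2 = 20.

20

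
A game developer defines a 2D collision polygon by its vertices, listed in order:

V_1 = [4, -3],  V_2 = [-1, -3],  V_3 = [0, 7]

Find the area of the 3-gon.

Apply Gauss's area formula: 2A = Σ (x_i·y_{i+1} − x_{i+1}·y_i), indices taken mod 3.
V_1→V_2: (4)(-3) − (-1)(-3) = -15
V_2→V_3: (-1)(7) − (0)(-3) = -7
V_3→V_1: (0)(-3) − (4)(7) = -28
Σ = -50
Area = |Σ|/2 = 25.

25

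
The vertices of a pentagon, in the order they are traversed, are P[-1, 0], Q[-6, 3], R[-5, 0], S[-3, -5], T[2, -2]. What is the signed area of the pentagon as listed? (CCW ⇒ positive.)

Σ = (-3) + (15) + (25) + (16) + (-2) = 51
Signed area = Σ/2 = 25.5 (positive ⇒ counter-clockwise traversal).

25.5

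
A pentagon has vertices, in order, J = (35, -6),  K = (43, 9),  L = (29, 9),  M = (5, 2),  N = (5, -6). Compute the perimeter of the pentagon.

|JK| = √((8)² + (15)²) = √289 = 17
|KL| = √((-14)² + (0)²) = √196 = 14
|LM| = √((-24)² + (-7)²) = √625 = 25
|MN| = √((0)² + (-8)²) = √64 = 8
|NJ| = √((30)² + (0)²) = √900 = 30
Perimeter = 17 + 14 + 25 + 8 + 30 = 94.

94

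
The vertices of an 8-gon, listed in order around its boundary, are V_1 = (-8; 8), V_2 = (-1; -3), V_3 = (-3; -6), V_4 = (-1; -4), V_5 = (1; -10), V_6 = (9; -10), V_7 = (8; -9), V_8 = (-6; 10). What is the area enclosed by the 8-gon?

V_1→V_2: (-8)(-3) − (-1)(8) = 32
V_2→V_3: (-1)(-6) − (-3)(-3) = -3
V_3→V_4: (-3)(-4) − (-1)(-6) = 6
V_4→V_5: (-1)(-10) − (1)(-4) = 14
V_5→V_6: (1)(-10) − (9)(-10) = 80
V_6→V_7: (9)(-9) − (8)(-10) = -1
V_7→V_8: (8)(10) − (-6)(-9) = 26
V_8→V_1: (-6)(8) − (-8)(10) = 32
Σ = 186
Area = |Σ|/2 = 93.

93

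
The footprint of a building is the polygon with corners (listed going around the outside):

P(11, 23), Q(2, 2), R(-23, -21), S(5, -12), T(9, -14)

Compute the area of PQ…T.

Σ = (-24) + (4) + (381) + (38) + (361) = 760
Area = |Σ|/2 = 380.

380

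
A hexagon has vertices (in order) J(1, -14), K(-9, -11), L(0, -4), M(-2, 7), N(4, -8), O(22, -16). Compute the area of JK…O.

Apply the shoelace formula: 2A = Σ (x_i·y_{i+1} − x_{i+1}·y_i), indices taken mod 6.
J→K: (1)(-11) − (-9)(-14) = -137
K→L: (-9)(-4) − (0)(-11) = 36
L→M: (0)(7) − (-2)(-4) = -8
M→N: (-2)(-8) − (4)(7) = -12
N→O: (4)(-16) − (22)(-8) = 112
O→J: (22)(-14) − (1)(-16) = -292
Σ = -301
Area = |Σ|/2 = 150.5.

150.5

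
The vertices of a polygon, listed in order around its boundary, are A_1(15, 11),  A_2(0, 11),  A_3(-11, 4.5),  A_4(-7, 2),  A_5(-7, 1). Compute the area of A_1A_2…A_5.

Apply Gauss's area formula: 2A = Σ (x_i·y_{i+1} − x_{i+1}·y_i), indices taken mod 5.
Σ = (165) + (121) + (9.5) + (7) + (-92) = 210.5
Area = |Σ|/2 = 105.25.

105.25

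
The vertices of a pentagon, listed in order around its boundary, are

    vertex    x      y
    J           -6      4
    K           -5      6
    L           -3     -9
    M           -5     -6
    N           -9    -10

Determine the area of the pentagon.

40

Apply the surveyor's formula: 2A = Σ (x_i·y_{i+1} − x_{i+1}·y_i), indices taken mod 5.
Σ = (-16) + (63) + (-27) + (-4) + (-96) = -80
Area = |Σ|/2 = 40.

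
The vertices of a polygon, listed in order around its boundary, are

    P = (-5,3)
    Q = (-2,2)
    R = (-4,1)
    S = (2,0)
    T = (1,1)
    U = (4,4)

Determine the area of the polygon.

Apply the surveyor's formula: 2A = Σ (x_i·y_{i+1} − x_{i+1}·y_i), indices taken mod 6.
Σ = (-4) + (6) + (-2) + (2) + (0) + (32) = 34
Area = |Σ|/2 = 17.

17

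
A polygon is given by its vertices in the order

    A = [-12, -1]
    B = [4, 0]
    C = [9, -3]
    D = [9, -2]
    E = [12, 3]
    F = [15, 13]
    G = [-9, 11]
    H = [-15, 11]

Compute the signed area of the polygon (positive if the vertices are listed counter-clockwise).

Cross-terms: 4, -12, 9, 51, 111, 282, 66, 147  ⇒  Σ = 658
Signed area = Σ/2 = 329 (positive ⇒ counter-clockwise traversal).

329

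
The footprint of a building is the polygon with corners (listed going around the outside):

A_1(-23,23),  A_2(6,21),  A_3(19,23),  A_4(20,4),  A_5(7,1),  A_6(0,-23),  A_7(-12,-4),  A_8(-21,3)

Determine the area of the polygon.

A_1→A_2: (-23)(21) − (6)(23) = -621
A_2→A_3: (6)(23) − (19)(21) = -261
A_3→A_4: (19)(4) − (20)(23) = -384
A_4→A_5: (20)(1) − (7)(4) = -8
A_5→A_6: (7)(-23) − (0)(1) = -161
A_6→A_7: (0)(-4) − (-12)(-23) = -276
A_7→A_8: (-12)(3) − (-21)(-4) = -120
A_8→A_1: (-21)(23) − (-23)(3) = -414
Σ = -2245
Area = |Σ|/2 = 1122.5.

1122.5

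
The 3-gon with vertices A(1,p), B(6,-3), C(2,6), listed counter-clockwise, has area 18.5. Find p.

-1

Write out the shoelace sum; only the two edges meeting at A involve p:
2·Area = [(2·p − 1·6) + (1·(-3) − 6·p)] + 42
       = -4·p + 33 = 37
⇒ p = -1.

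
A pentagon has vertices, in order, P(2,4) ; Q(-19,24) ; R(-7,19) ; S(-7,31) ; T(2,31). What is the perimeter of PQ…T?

|PQ| = √((-21)² + (20)²) = √841 = 29
|QR| = √((12)² + (-5)²) = √169 = 13
|RS| = √((0)² + (12)²) = √144 = 12
|ST| = √((9)² + (0)²) = √81 = 9
|TP| = √((0)² + (-27)²) = √729 = 27
Perimeter = 29 + 13 + 12 + 9 + 27 = 90.

90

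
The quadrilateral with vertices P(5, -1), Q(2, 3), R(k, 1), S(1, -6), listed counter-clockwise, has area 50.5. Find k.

-6

The doubled signed area Σ (x_i y_{i+1} − x_{i+1} y_i) is linear in k.
With k=0 it equals 47; the coefficient of k is -9 (from the two edges through R).
So -9·k + 47 = 2·50.5 = 101 ⇒ k = -6.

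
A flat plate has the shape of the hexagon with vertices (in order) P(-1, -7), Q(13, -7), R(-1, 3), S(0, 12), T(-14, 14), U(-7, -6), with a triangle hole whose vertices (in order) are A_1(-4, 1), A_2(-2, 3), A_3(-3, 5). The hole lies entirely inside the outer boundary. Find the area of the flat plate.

252.5

Outer boundary:
Apply the shoelace (surveyor's) formula: 2A = Σ (x_i·y_{i+1} − x_{i+1}·y_i), indices taken mod 6.
Cross-terms: 98, 32, -12, 168, 182, 43  ⇒  Σ = 511
Area = |Σ|/2 = 255.5.
Hole:
Apply Gauss's area formula: 2A = Σ (x_i·y_{i+1} − x_{i+1}·y_i), indices taken mod 3.
Σ = (-10) + (-1) + (17) = 6
Area = |Σ|/2 = 3.
Net area = 255.5 − 3 = 252.5.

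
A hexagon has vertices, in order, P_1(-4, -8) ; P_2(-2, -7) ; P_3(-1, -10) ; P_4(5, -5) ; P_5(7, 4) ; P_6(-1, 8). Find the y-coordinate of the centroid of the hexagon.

-187/235

Apply Gauss's area formula. First the cross-terms c_i = x_i·y_{i+1} − x_{i+1}·y_i:
  12, 13, 55, 55, 60, 40  ⇒  2A = 235, A = 117.5.
Then Σ (y_i + y_{i+1})·c_i = -561, so ȳ = -561 / (6·117.5) = -187/235.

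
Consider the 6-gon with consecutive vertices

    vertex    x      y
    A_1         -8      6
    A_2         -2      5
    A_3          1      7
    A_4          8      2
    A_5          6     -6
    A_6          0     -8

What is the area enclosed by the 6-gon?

136.5

Apply the shoelace formula: 2A = Σ (x_i·y_{i+1} − x_{i+1}·y_i), indices taken mod 6.
A_1→A_2: (-8)(5) − (-2)(6) = -28
A_2→A_3: (-2)(7) − (1)(5) = -19
A_3→A_4: (1)(2) − (8)(7) = -54
A_4→A_5: (8)(-6) − (6)(2) = -60
A_5→A_6: (6)(-8) − (0)(-6) = -48
A_6→A_1: (0)(6) − (-8)(-8) = -64
Σ = -273
Area = |Σ|/2 = 136.5.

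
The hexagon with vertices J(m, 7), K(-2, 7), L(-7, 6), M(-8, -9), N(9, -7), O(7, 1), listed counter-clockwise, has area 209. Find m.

2

The doubled signed area Σ (x_i y_{i+1} − x_{i+1} y_i) is linear in m.
With m=0 it equals 406; the coefficient of m is 6 (from the two edges through J).
So 6·m + 406 = 2·209 = 418 ⇒ m = 2.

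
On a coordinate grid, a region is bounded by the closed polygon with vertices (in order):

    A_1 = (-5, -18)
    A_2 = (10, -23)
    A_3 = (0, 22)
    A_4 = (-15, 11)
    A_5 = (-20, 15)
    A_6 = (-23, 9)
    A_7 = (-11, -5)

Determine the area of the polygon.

696

Apply the shoelace formula: 2A = Σ (x_i·y_{i+1} − x_{i+1}·y_i), indices taken mod 7.
Cross-terms: 295, 220, 330, -5, 165, 214, 173  ⇒  Σ = 1392
Area = |Σ|/2 = 696.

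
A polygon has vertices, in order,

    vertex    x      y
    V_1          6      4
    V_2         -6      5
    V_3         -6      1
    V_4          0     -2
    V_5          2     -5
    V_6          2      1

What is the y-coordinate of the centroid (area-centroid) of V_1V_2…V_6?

46/27

Apply Gauss's area formula. First the cross-terms c_i = x_i·y_{i+1} − x_{i+1}·y_i:
  54, 24, 12, 4, 12, 2  ⇒  2A = 108, A = 54.
Then Σ (y_i + y_{i+1})·c_i = 552, so ȳ = 552 / (6·54) = 46/27.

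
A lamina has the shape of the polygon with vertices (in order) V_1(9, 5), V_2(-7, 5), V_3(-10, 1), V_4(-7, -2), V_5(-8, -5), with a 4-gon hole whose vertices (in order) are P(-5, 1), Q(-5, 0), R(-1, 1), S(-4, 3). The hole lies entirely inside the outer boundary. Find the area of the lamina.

81

Outer boundary:
Apply the shoelace formula: 2A = Σ (x_i·y_{i+1} − x_{i+1}·y_i), indices taken mod 5.
Σ = (80) + (43) + (27) + (19) + (5) = 174
Area = |Σ|/2 = 87.
Hole:
Apply the surveyor's formula: 2A = Σ (x_i·y_{i+1} − x_{i+1}·y_i), indices taken mod 4.
Σ = (5) + (-5) + (1) + (11) = 12
Area = |Σ|/2 = 6.
Net area = 87 − 6 = 81.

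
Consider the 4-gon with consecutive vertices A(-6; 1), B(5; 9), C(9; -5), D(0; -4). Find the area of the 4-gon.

Cross-terms: -59, -106, -36, -24  ⇒  Σ = -225
Area = |Σ|/2 = 112.5.

112.5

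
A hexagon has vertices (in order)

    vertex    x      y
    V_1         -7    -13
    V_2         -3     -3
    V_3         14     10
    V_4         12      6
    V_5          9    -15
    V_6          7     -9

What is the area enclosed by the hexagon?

203

Apply the shoelace formula: 2A = Σ (x_i·y_{i+1} − x_{i+1}·y_i), indices taken mod 6.
Σ = (-18) + (12) + (-36) + (-234) + (24) + (-154) = -406
Area = |Σ|/2 = 203.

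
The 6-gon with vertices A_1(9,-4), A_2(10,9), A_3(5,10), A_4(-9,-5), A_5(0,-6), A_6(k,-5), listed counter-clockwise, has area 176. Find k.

The doubled signed area Σ (x_i y_{i+1} − x_{i+1} y_i) is linear in k.
With k=0 it equals 340; the coefficient of k is 2 (from the two edges through A_6).
So 2·k + 340 = 2·176 = 352 ⇒ k = 6.

6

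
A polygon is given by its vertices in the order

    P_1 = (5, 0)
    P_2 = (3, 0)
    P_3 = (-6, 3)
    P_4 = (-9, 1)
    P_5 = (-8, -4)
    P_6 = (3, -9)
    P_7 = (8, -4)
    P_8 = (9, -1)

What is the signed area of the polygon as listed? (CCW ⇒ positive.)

Apply Gauss's area formula: 2A = Σ (x_i·y_{i+1} − x_{i+1}·y_i), indices taken mod 8.
Σ = (0) + (9) + (21) + (44) + (84) + (60) + (28) + (5) = 251
Signed area = Σ/2 = 125.5 (positive ⇒ counter-clockwise traversal).

125.5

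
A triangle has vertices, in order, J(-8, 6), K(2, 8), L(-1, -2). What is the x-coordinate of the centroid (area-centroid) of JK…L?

-7/3

Apply the shoelace formula. First the cross-terms c_i = x_i·y_{i+1} − x_{i+1}·y_i:
  -76, 4, -22  ⇒  2A = -94, A = -47.
Then Σ (x_i + x_{i+1})·c_i = 658, so x̄ = 658 / (6·(-47)) = -7/3.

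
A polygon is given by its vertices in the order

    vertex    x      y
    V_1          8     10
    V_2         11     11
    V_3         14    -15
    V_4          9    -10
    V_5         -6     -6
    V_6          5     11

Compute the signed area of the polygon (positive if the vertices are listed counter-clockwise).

-267

Apply the shoelace (surveyor's) formula: 2A = Σ (x_i·y_{i+1} − x_{i+1}·y_i), indices taken mod 6.
V_1→V_2: (8)(11) − (11)(10) = -22
V_2→V_3: (11)(-15) − (14)(11) = -319
V_3→V_4: (14)(-10) − (9)(-15) = -5
V_4→V_5: (9)(-6) − (-6)(-10) = -114
V_5→V_6: (-6)(11) − (5)(-6) = -36
V_6→V_1: (5)(10) − (8)(11) = -38
Σ = -534
Signed area = Σ/2 = -267 (negative ⇒ clockwise traversal).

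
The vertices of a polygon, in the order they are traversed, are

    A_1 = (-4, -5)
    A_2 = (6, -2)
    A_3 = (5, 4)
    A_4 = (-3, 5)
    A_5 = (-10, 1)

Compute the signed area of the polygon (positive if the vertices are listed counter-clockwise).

Apply the surveyor's formula: 2A = Σ (x_i·y_{i+1} − x_{i+1}·y_i), indices taken mod 5.
Σ = (38) + (34) + (37) + (47) + (54) = 210
Signed area = Σ/2 = 105 (positive ⇒ counter-clockwise traversal).

105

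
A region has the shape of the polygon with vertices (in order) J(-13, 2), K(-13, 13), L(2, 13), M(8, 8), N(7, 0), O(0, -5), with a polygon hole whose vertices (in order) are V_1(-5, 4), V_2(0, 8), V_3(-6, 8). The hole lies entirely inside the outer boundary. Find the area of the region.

Outer boundary:
Apply the shoelace (surveyor's) formula: 2A = Σ (x_i·y_{i+1} − x_{i+1}·y_i), indices taken mod 6.
Cross-terms: -143, -195, -88, -56, -35, -65  ⇒  Σ = -582
Area = |Σ|/2 = 291.
Hole:
Apply the shoelace formula: 2A = Σ (x_i·y_{i+1} − x_{i+1}·y_i), indices taken mod 3.
Cross-terms: -40, 48, 16  ⇒  Σ = 24
Area = |Σ|/2 = 12.
Net area = 291 − 12 = 279.

279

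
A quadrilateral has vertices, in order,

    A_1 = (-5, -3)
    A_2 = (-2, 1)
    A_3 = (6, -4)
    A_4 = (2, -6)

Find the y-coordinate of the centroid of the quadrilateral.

Apply the surveyor's formula. First the cross-terms c_i = x_i·y_{i+1} − x_{i+1}·y_i:
  -11, 2, -28, -36  ⇒  2A = -73, A = -36.5.
Then Σ (y_i + y_{i+1})·c_i = 620, so ȳ = 620 / (6·(-36.5)) = -620/219.

-620/219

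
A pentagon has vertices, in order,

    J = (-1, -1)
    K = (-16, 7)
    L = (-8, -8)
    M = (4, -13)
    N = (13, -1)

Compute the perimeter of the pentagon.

76

|JK| = √((-15)² + (8)²) = √289 = 17
|KL| = √((8)² + (-15)²) = √289 = 17
|LM| = √((12)² + (-5)²) = √169 = 13
|MN| = √((9)² + (12)²) = √225 = 15
|NJ| = √((-14)² + (0)²) = √196 = 14
Perimeter = 17 + 17 + 13 + 15 + 14 = 76.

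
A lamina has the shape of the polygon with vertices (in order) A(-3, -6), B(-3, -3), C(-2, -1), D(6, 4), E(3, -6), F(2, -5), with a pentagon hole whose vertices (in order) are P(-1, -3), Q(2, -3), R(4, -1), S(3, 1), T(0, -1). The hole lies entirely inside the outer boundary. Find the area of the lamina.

Outer boundary:
Cross-terms: -9, -3, -2, -48, -3, -27  ⇒  Σ = -92
Area = |Σ|/2 = 46.
Hole:
P→Q: (-1)(-3) − (2)(-3) = 9
Q→R: (2)(-1) − (4)(-3) = 10
R→S: (4)(1) − (3)(-1) = 7
S→T: (3)(-1) − (0)(1) = -3
T→P: (0)(-3) − (-1)(-1) = -1
Σ = 22
Area = |Σ|/2 = 11.
Net area = 46 − 11 = 35.

35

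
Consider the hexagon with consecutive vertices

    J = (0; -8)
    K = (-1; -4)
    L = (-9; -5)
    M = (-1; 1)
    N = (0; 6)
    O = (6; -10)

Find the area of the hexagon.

71.5

Apply the surveyor's formula: 2A = Σ (x_i·y_{i+1} − x_{i+1}·y_i), indices taken mod 6.
J→K: (0)(-4) − (-1)(-8) = -8
K→L: (-1)(-5) − (-9)(-4) = -31
L→M: (-9)(1) − (-1)(-5) = -14
M→N: (-1)(6) − (0)(1) = -6
N→O: (0)(-10) − (6)(6) = -36
O→J: (6)(-8) − (0)(-10) = -48
Σ = -143
Area = |Σ|/2 = 71.5.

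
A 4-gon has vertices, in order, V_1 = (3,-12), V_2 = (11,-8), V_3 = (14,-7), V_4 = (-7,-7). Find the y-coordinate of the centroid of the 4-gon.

Apply Gauss's area formula. First the cross-terms c_i = x_i·y_{i+1} − x_{i+1}·y_i:
  108, 35, -147, 105  ⇒  2A = 101, A = 50.5.
Then Σ (y_i + y_{i+1})·c_i = -2622, so ȳ = -2622 / (6·50.5) = -874/101.

-874/101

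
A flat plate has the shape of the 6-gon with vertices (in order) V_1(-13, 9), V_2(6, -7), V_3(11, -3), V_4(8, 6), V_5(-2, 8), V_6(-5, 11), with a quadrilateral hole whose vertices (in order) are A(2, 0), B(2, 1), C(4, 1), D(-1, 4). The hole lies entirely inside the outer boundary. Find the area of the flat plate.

Outer boundary:
Σ = (37) + (59) + (90) + (76) + (18) + (98) = 378
Area = |Σ|/2 = 189.
Hole:
Apply Gauss's area formula: 2A = Σ (x_i·y_{i+1} − x_{i+1}·y_i), indices taken mod 4.
Σ = (2) + (-2) + (17) + (-8) = 9
Area = |Σ|/2 = 4.5.
Net area = 189 − 4.5 = 184.5.

184.5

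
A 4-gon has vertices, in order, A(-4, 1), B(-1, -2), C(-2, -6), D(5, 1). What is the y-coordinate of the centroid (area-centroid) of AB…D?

-49/48

Apply Gauss's area formula. First the cross-terms c_i = x_i·y_{i+1} − x_{i+1}·y_i:
  9, 2, 28, 9  ⇒  2A = 48, A = 24.
Then Σ (y_i + y_{i+1})·c_i = -147, so ȳ = -147 / (6·24) = -49/48.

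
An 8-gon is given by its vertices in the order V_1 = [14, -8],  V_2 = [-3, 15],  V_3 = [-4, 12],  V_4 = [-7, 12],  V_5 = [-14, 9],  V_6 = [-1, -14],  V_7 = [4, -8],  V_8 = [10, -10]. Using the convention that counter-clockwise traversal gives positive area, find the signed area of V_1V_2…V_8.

360

Cross-terms: 186, 24, 36, 105, 205, 64, 40, 60  ⇒  Σ = 720
Signed area = Σ/2 = 360 (positive ⇒ counter-clockwise traversal).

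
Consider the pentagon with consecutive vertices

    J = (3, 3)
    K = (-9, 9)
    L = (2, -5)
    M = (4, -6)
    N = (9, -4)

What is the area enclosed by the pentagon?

83

Σ = (54) + (27) + (8) + (38) + (39) = 166
Area = |Σ|/2 = 83.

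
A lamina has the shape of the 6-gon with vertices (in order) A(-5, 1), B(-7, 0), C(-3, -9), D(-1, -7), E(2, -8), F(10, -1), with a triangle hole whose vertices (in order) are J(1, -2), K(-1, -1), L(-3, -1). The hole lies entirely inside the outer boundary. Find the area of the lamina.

Outer boundary:
Σ = (7) + (63) + (12) + (22) + (78) + (5) = 187
Area = |Σ|/2 = 93.5.
Hole:
Σ = (-3) + (-2) + (7) = 2
Area = |Σ|/2 = 1.
Net area = 93.5 − 1 = 92.5.

92.5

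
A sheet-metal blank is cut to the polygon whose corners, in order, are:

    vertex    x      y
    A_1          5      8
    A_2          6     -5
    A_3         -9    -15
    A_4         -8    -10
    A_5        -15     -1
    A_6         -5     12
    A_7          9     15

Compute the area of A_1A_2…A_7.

375.5

Apply the shoelace (surveyor's) formula: 2A = Σ (x_i·y_{i+1} − x_{i+1}·y_i), indices taken mod 7.
Cross-terms: -73, -135, -30, -142, -185, -183, -3  ⇒  Σ = -751
Area = |Σ|/2 = 375.5.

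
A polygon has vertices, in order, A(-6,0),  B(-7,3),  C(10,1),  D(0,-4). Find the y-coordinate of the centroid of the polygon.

-2/51

Apply the surveyor's formula. First the cross-terms c_i = x_i·y_{i+1} − x_{i+1}·y_i:
  -18, -37, -40, -24  ⇒  2A = -119, A = -59.5.
Then Σ (y_i + y_{i+1})·c_i = 14, so ȳ = 14 / (6·(-59.5)) = -2/51.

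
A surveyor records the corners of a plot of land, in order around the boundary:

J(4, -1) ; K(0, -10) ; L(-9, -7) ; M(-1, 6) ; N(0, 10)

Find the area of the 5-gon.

120.5

Apply the shoelace formula: 2A = Σ (x_i·y_{i+1} − x_{i+1}·y_i), indices taken mod 5.
J→K: (4)(-10) − (0)(-1) = -40
K→L: (0)(-7) − (-9)(-10) = -90
L→M: (-9)(6) − (-1)(-7) = -61
M→N: (-1)(10) − (0)(6) = -10
N→J: (0)(-1) − (4)(10) = -40
Σ = -241
Area = |Σ|/2 = 120.5.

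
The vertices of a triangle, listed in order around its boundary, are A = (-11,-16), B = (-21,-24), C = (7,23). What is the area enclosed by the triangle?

Apply Gauss's area formula: 2A = Σ (x_i·y_{i+1} − x_{i+1}·y_i), indices taken mod 3.
A→B: (-11)(-24) − (-21)(-16) = -72
B→C: (-21)(23) − (7)(-24) = -315
C→A: (7)(-16) − (-11)(23) = 141
Σ = -246
Area = |Σ|/2 = 123.

123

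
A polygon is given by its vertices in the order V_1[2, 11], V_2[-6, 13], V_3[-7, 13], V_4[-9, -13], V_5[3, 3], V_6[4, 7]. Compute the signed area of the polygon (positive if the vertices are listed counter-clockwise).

Cross-terms: 92, 13, 208, 12, 9, 30  ⇒  Σ = 364
Signed area = Σ/2 = 182 (positive ⇒ counter-clockwise traversal).

182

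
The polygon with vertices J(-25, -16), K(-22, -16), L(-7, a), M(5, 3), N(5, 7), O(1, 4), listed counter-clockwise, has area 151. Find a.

The doubled signed area Σ (x_i y_{i+1} − x_{i+1} y_i) is linear in a.
With a=0 it equals 32; the coefficient of a is -27 (from the two edges through L).
So -27·a + 32 = 2·151 = 302 ⇒ a = -10.

-10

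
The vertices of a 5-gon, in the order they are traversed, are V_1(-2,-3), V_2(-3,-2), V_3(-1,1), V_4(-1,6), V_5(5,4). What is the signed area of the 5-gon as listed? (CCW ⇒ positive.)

V_1→V_2: (-2)(-2) − (-3)(-3) = -5
V_2→V_3: (-3)(1) − (-1)(-2) = -5
V_3→V_4: (-1)(6) − (-1)(1) = -5
V_4→V_5: (-1)(4) − (5)(6) = -34
V_5→V_1: (5)(-3) − (-2)(4) = -7
Σ = -56
Signed area = Σ/2 = -28 (negative ⇒ clockwise traversal).

-28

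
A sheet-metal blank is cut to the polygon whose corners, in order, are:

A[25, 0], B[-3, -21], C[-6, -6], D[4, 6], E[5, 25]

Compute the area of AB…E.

Cross-terms: -525, -108, -12, 70, -625  ⇒  Σ = -1200
Area = |Σ|/2 = 600.

600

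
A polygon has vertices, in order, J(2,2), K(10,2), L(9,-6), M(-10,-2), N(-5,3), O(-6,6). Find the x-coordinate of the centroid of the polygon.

Apply the surveyor's formula. First the cross-terms c_i = x_i·y_{i+1} − x_{i+1}·y_i:
  -16, -78, -78, -40, -12, -24  ⇒  2A = -248, A = -124.
Then Σ (x_i + x_{i+1})·c_i = -768, so x̄ = -768 / (6·(-124)) = 32/31.

32/31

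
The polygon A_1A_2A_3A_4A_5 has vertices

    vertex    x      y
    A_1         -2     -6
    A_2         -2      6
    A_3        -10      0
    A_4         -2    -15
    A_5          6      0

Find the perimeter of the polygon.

66

|A_1A_2| = √((0)² + (12)²) = √144 = 12
|A_2A_3| = √((-8)² + (-6)²) = √100 = 10
|A_3A_4| = √((8)² + (-15)²) = √289 = 17
|A_4A_5| = √((8)² + (15)²) = √289 = 17
|A_5A_1| = √((-8)² + (-6)²) = √100 = 10
Perimeter = 12 + 10 + 17 + 17 + 10 = 66.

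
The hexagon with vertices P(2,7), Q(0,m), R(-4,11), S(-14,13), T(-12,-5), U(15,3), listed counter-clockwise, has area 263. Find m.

10

The doubled signed area Σ (x_i y_{i+1} − x_{i+1} y_i) is linear in m.
With m=0 it equals 466; the coefficient of m is 6 (from the two edges through Q).
So 6·m + 466 = 2·263 = 526 ⇒ m = 10.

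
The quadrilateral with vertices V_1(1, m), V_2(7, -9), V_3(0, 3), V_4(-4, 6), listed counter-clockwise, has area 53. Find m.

-8

The doubled signed area Σ (x_i y_{i+1} − x_{i+1} y_i) is linear in m.
With m=0 it equals 18; the coefficient of m is -11 (from the two edges through V_1).
So -11·m + 18 = 2·53 = 106 ⇒ m = -8.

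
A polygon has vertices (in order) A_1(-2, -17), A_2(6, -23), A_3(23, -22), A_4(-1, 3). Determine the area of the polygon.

307.5

Apply Gauss's area formula: 2A = Σ (x_i·y_{i+1} − x_{i+1}·y_i), indices taken mod 4.
Σ = (148) + (397) + (47) + (23) = 615
Area = |Σ|/2 = 307.5.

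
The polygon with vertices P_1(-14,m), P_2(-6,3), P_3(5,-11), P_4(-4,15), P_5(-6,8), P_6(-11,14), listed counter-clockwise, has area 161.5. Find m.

Write out the shoelace sum; only the two edges meeting at P_1 involve m:
2·Area = [((-11)·m − (-14)·14) + ((-14)·3 − (-6)·m)] + 144
       = -5·m + 298 = 323
⇒ m = -5.

-5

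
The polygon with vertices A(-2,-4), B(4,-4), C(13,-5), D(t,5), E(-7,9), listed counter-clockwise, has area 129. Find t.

Write out the shoelace sum; only the two edges meeting at D involve t:
2·Area = [(13·5 − t·(-5)) + (t·9 − (-7)·5)] + 102
       = 14·t + 202 = 258
⇒ t = 4.

4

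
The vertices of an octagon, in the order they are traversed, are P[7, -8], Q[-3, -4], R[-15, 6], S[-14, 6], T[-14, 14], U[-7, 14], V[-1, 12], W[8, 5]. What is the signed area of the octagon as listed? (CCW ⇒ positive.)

Apply the shoelace formula: 2A = Σ (x_i·y_{i+1} − x_{i+1}·y_i), indices taken mod 8.
Cross-terms: -52, -78, -6, -112, -98, -70, -101, -99  ⇒  Σ = -616
Signed area = Σ/2 = -308 (negative ⇒ clockwise traversal).

-308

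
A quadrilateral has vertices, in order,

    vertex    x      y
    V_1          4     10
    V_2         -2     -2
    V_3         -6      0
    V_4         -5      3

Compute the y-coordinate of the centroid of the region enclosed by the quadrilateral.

Apply the surveyor's formula. First the cross-terms c_i = x_i·y_{i+1} − x_{i+1}·y_i:
  12, -12, -18, -62  ⇒  2A = -80, A = -40.
Then Σ (y_i + y_{i+1})·c_i = -740, so ȳ = -740 / (6·(-40)) = 37/12.

37/12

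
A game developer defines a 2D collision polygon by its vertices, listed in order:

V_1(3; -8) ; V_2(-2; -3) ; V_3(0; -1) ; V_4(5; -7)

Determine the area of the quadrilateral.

Cross-terms: -25, 2, 5, -19  ⇒  Σ = -37
Area = |Σ|/2 = 18.5.

18.5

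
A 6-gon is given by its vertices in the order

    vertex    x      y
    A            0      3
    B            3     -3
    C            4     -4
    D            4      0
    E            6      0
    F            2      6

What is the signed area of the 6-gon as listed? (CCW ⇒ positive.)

Apply the surveyor's formula: 2A = Σ (x_i·y_{i+1} − x_{i+1}·y_i), indices taken mod 6.
A→B: (0)(-3) − (3)(3) = -9
B→C: (3)(-4) − (4)(-3) = 0
C→D: (4)(0) − (4)(-4) = 16
D→E: (4)(0) − (6)(0) = 0
E→F: (6)(6) − (2)(0) = 36
F→A: (2)(3) − (0)(6) = 6
Σ = 49
Signed area = Σ/2 = 24.5 (positive ⇒ counter-clockwise traversal).

24.5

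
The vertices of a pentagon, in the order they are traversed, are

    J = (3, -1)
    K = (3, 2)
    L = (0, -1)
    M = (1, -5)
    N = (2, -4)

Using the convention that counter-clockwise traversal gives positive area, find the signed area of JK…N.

11.5

Apply Gauss's area formula: 2A = Σ (x_i·y_{i+1} − x_{i+1}·y_i), indices taken mod 5.
Σ = (9) + (-3) + (1) + (6) + (10) = 23
Signed area = Σ/2 = 11.5 (positive ⇒ counter-clockwise traversal).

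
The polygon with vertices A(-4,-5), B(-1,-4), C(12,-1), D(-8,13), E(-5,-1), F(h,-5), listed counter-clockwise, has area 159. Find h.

-8

Write out the shoelace sum; only the two edges meeting at F involve h:
2·Area = [((-5)·(-5) − h·(-1)) + (h·(-5) − (-4)·(-5))] + 281
       = -4·h + 286 = 318
⇒ h = -8.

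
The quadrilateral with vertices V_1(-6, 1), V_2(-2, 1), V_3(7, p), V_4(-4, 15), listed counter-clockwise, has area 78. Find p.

-12

Write out the shoelace sum; only the two edges meeting at V_3 involve p:
2·Area = [((-2)·p − 7·1) + (7·15 − (-4)·p)] + 82
       = 2·p + 180 = 156
⇒ p = -12.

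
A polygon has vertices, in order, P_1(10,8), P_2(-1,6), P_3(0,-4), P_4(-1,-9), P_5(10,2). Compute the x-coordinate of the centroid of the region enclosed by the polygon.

Apply the surveyor's formula. First the cross-terms c_i = x_i·y_{i+1} − x_{i+1}·y_i:
  68, 4, -4, 88, 60  ⇒  2A = 216, A = 108.
Then Σ (x_i + x_{i+1})·c_i = 2604, so x̄ = 2604 / (6·108) = 217/54.

217/54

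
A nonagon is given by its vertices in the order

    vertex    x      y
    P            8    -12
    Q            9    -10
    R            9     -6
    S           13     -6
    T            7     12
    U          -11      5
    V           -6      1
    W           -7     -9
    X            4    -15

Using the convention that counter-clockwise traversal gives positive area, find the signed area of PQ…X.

Apply the shoelace formula: 2A = Σ (x_i·y_{i+1} − x_{i+1}·y_i), indices taken mod 9.
P→Q: (8)(-10) − (9)(-12) = 28
Q→R: (9)(-6) − (9)(-10) = 36
R→S: (9)(-6) − (13)(-6) = 24
S→T: (13)(12) − (7)(-6) = 198
T→U: (7)(5) − (-11)(12) = 167
U→V: (-11)(1) − (-6)(5) = 19
V→W: (-6)(-9) − (-7)(1) = 61
W→X: (-7)(-15) − (4)(-9) = 141
X→P: (4)(-12) − (8)(-15) = 72
Σ = 746
Signed area = Σ/2 = 373 (positive ⇒ counter-clockwise traversal).

373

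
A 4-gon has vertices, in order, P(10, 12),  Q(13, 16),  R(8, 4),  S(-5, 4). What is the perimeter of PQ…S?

48

|PQ| = √((3)² + (4)²) = √25 = 5
|QR| = √((-5)² + (-12)²) = √169 = 13
|RS| = √((-13)² + (0)²) = √169 = 13
|SP| = √((15)² + (8)²) = √289 = 17
Perimeter = 5 + 13 + 13 + 17 = 48.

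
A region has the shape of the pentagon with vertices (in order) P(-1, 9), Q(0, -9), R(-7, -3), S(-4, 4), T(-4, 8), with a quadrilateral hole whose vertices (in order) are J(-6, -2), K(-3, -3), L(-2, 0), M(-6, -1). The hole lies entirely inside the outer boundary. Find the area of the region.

62

Outer boundary:
Apply Gauss's area formula: 2A = Σ (x_i·y_{i+1} − x_{i+1}·y_i), indices taken mod 5.
Σ = (9) + (-63) + (-40) + (-16) + (-28) = -138
Area = |Σ|/2 = 69.
Hole:
Cross-terms: 12, -6, 2, 6  ⇒  Σ = 14
Area = |Σ|/2 = 7.
Net area = 69 − 7 = 62.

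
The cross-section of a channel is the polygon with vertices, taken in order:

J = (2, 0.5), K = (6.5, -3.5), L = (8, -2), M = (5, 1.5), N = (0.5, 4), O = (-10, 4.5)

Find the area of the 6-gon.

37.125

Apply the surveyor's formula: 2A = Σ (x_i·y_{i+1} − x_{i+1}·y_i), indices taken mod 6.
J→K: (2)(-3.5) − (6.5)(0.5) = -10.25
K→L: (6.5)(-2) − (8)(-3.5) = 15
L→M: (8)(1.5) − (5)(-2) = 22
M→N: (5)(4) − (0.5)(1.5) = 19.25
N→O: (0.5)(4.5) − (-10)(4) = 42.25
O→J: (-10)(0.5) − (2)(4.5) = -14
Σ = 74.25
Area = |Σ|/2 = 37.125.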